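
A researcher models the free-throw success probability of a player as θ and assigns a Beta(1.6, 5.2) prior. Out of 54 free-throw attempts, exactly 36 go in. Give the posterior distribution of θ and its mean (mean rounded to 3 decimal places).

Posterior: Beta(37.6, 23.2); mean ≈ 0.618

Observing 36 successes and 18 failures updates Beta(1.6, 5.2) by adding the success and failure counts to the two shape parameters: α = 1.6+36 = 37.6, β = 5.2+18 = 23.2.
Posterior mean = α/(α+β) = 37.6/60.8 = 0.618.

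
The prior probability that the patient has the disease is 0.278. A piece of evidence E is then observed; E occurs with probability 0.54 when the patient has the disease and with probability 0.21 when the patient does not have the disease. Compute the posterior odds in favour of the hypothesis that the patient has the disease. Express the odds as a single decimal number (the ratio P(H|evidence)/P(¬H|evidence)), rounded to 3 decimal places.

Posterior odds ≈ 0.990

Prior odds = 0.278/(1−0.278) = 0.38504. In log-odds, ln(0.38504) = -0.95440.
Add log likelihood ratio: ln(2.5714) = 0.94446.
Posterior log-odds = -0.0099424, so posterior odds = exp(-0.0099424) = 0.99011.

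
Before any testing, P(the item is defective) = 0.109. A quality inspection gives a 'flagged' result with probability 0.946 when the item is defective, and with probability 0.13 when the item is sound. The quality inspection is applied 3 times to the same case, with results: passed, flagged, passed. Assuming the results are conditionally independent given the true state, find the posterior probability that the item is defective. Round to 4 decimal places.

Let H be the event that the item is defective; start with P(H) = 0.109. P('flagged'|H) = 0.946, P('flagged'|¬H) = 0.13.
Update on result 1 ('passed'): P(H) ← 0.054·0.1090 / (0.054·0.1090 + 0.87·0.8910) = 0.0058860/0.78106 = 0.0075.
Update on result 2 ('flagged'): P(H) ← 0.946·0.0075 / (0.946·0.0075 + 0.13·0.9925) = 0.0071290/0.13615 = 0.0524.
Update on result 3 ('passed'): P(H) ← 0.054·0.0524 / (0.054·0.0524 + 0.87·0.9476) = 0.0028275/0.82727 = 0.0034.

Posterior P(H) ≈ 0.0034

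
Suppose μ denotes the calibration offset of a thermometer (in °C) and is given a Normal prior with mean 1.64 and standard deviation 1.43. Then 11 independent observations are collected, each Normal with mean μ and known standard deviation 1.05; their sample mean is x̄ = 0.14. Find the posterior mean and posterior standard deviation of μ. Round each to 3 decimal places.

Posterior mean ≈ 0.210; posterior SD ≈ 0.309

Prior precision 1/τ₀² = 1/1.43² = 0.489021; data precision n/σ² = 11/1.05² = 9.97732.
Posterior precision = 0.489021 + 9.97732 = 10.4663, giving posterior SD = 1/√10.4663 = 0.309.
Posterior mean = (0.489021·1.64 + 9.97732·0.14) / 10.4663 = 0.210.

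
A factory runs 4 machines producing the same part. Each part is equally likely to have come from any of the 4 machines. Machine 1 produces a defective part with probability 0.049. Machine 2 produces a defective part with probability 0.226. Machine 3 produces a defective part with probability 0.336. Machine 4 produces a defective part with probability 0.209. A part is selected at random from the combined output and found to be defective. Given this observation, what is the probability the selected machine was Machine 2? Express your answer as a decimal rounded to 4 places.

Tabulate prior·likelihood by source: [1] prior 0.25, lik 0.049, product 0.01225; [2] prior 0.25, lik 0.226, product 0.05650; [3] prior 0.25, lik 0.336, product 0.08400; [4] prior 0.25, lik 0.209, product 0.05225.
Normalizing constant = 0.20500; the posterior for Machine 2 is its product over the sum, 0.05650/0.20500 = 0.2756.

Posterior probability ≈ 0.2756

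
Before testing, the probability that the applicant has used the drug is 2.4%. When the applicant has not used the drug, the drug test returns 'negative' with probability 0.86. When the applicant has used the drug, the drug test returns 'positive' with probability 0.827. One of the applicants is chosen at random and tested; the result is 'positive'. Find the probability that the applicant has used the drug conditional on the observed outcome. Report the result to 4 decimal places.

P(H | E) ≈ 0.1268

Write H for 'the applicant has used the drug'. Prior odds H:¬H = 0.024/0.976 = 0.024590. For the 'positive' outcome, the likelihood ratio is 0.827/0.14 = 5.9071.
Posterior odds = 0.024590 × 5.9071 = 0.14526, so P(H|E) = 0.14526/(1+0.14526) = 0.1268.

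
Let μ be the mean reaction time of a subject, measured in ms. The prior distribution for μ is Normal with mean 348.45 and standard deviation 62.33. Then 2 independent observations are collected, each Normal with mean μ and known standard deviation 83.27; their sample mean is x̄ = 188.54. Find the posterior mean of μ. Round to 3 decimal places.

Posterior mean ≈ 263.948

Prior precision 1/τ₀² = 1/62.33² = 0.00025740; data precision n/σ² = 2/83.27² = 0.00028844.
Posterior precision = 0.00025740 + 0.00028844 = 0.00054584.
Posterior mean = (0.00025740·348.45 + 0.00028844·188.54) / 0.00054584 = 263.948.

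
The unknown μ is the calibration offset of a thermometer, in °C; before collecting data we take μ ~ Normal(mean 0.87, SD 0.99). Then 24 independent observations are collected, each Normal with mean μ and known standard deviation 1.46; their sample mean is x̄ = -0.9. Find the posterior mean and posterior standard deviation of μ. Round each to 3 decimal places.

Prior precision 1/τ₀² = 1/0.99² = 1.02030; data precision n/σ² = 24/1.46² = 11.2591.
Posterior precision = 1.02030 + 11.2591 = 12.2795, giving posterior SD = 1/√12.2795 = 0.285.
Posterior mean = (1.02030·0.87 + 11.2591·-0.9) / 12.2795 = -0.753.

Posterior mean ≈ -0.753; posterior SD ≈ 0.285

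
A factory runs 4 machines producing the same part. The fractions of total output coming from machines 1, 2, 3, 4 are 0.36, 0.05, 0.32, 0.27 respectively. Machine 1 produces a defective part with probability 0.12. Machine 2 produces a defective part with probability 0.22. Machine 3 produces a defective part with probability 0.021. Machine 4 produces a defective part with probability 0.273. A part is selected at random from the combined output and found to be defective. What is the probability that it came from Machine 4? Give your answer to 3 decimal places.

Posterior probability ≈ 0.548

P(defective|M1) = 0.12; P(defective|M2) = 0.22; P(defective|M3) = 0.021; P(defective|M4) = 0.273.
Prior × likelihood for each source: 0.36·0.12=0.04320, 0.05·0.22=0.01100, 0.32·0.021=0.006720, 0.27·0.273=0.07371. Summing gives P(defective) = 0.13463.
P(Machine 4 | defective) = 0.07371 / 0.13463 = 0.548.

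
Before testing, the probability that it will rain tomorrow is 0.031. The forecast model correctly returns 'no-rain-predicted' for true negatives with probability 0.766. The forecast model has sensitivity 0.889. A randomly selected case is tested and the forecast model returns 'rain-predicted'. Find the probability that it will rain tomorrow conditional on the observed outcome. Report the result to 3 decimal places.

Let H be the event that it will rain tomorrow. P(H) = 0.031, so P(¬H) = 0.969. With E the 'rain-predicted' result, P(E|H) = 0.889 and P(E|¬H) = 0.234.
P(E) = 0.889·0.031 + 0.234·0.969 = 0.027559 + 0.22675 = 0.25431.
By Bayes' theorem, P(H|E) = 0.027559 / 0.25431 = 0.108.

P(H | E) ≈ 0.108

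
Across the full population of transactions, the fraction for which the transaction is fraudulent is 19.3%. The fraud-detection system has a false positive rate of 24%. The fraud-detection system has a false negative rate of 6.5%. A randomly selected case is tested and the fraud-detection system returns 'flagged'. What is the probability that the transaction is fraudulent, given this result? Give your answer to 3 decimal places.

Write H for 'the transaction is fraudulent'. Prior odds H:¬H = 0.193/0.807 = 0.23916. For the 'flagged' outcome, the likelihood ratio is 0.935/0.24 = 3.8958.
Posterior odds = 0.23916 × 3.8958 = 0.93172, so P(H|E) = 0.93172/(1+0.93172) = 0.482.

P(H | E) ≈ 0.482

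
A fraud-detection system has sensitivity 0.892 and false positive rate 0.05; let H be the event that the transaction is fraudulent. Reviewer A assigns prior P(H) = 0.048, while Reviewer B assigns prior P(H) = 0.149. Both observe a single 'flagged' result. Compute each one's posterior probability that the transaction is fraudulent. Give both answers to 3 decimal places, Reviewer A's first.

Reviewer A: 0.474; Reviewer B: 0.757

P('+'|H) = 0.892, P('+'|¬H) = 0.05.
Reviewer A: numerator 0.892·0.048 = 0.042816; evidence = 0.042816+0.05·0.952 = 0.090416; posterior = 0.474.
Reviewer B: numerator 0.892·0.149 = 0.13291; evidence = 0.13291+0.05·0.851 = 0.17546; posterior = 0.757.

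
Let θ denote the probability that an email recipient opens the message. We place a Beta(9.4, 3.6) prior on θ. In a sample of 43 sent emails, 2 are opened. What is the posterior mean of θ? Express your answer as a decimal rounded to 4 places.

Observing 2 successes and 41 failures updates Beta(9.4, 3.6) by adding the success and failure counts to the two shape parameters: α = 9.4+2 = 11.4, β = 3.6+41 = 44.6.
E[θ | data] = 11.4/(11.4+44.6) = 0.2036.

Posterior mean ≈ 0.2036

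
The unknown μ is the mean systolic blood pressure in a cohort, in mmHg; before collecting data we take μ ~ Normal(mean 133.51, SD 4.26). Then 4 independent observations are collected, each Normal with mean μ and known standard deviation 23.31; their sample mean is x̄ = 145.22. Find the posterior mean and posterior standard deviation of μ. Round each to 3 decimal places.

Prior precision 1/τ₀² = 1/4.26² = 0.0551037; data precision n/σ² = 4/23.31² = 0.00736165.
Posterior precision = 0.0551037 + 0.00736165 = 0.0624654, giving posterior SD = 1/√0.0624654 = 4.001.
Posterior mean = (0.0551037·133.51 + 0.00736165·145.22) / 0.0624654 = 134.890.

Posterior mean ≈ 134.890; posterior SD ≈ 4.001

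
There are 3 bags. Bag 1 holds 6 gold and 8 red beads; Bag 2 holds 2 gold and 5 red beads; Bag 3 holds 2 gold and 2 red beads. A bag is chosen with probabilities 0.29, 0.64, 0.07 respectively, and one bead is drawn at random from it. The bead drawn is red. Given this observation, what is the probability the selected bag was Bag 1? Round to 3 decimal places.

Posterior probability ≈ 0.252

Tabulate prior·likelihood by source: [1] prior 0.29, lik 0.5714, product 0.1657; [2] prior 0.64, lik 0.7143, product 0.4571; [3] prior 0.07, lik 0.5, product 0.03500.
Normalizing constant = 0.65786; the posterior for Bag 1 is its product over the sum, 0.1657/0.65786 = 0.252.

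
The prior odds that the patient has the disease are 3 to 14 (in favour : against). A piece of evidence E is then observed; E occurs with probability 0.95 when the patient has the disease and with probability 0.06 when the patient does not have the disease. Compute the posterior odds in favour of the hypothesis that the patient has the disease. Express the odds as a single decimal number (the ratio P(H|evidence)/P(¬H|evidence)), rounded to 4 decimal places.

Posterior odds ≈ 3.3929

Prior odds = 3/14 = 0.21429. In log-odds, ln(0.21429) = -1.5404.
Add log likelihood ratio: ln(15.833) = 2.7621.
Posterior log-odds = 1.2217, so posterior odds = exp(1.2217) = 3.3929.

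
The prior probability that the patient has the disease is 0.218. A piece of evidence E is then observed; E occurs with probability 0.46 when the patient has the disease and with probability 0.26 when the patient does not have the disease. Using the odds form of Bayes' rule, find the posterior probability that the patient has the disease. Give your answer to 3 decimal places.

Posterior probability ≈ 0.330

Prior odds = 0.218/(1−0.218) = 0.27877. In log-odds, ln(0.27877) = -1.2774.
Add log likelihood ratio: ln(1.7692) = 0.57054.
Posterior log-odds = -0.70681, so posterior odds = exp(-0.70681) = 0.49321. Converting, P(H|E) = 0.49321/1.4932 = 0.330.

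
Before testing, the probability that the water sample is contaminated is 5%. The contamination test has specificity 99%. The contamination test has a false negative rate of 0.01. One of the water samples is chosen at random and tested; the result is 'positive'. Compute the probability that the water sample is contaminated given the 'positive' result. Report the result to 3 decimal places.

Write H for 'the water sample is contaminated'. Prior odds H:¬H = 0.05/0.95 = 0.052632. For the 'positive' outcome, the likelihood ratio is 0.99/0.01 = 99.000.
Posterior odds = 0.052632 × 99.000 = 5.2105, so P(H|E) = 5.2105/(1+5.2105) = 0.839.

P(H | E) ≈ 0.839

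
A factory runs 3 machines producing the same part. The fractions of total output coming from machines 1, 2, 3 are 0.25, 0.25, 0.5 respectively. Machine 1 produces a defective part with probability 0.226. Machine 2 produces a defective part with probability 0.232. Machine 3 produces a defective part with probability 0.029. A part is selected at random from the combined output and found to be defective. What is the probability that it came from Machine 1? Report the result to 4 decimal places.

Posterior probability ≈ 0.4380

Tabulate prior·likelihood by source: [1] prior 0.25, lik 0.226, product 0.05650; [2] prior 0.25, lik 0.232, product 0.05800; [3] prior 0.5, lik 0.029, product 0.01450.
Normalizing constant = 0.12900; the posterior for Machine 1 is its product over the sum, 0.05650/0.12900 = 0.4380.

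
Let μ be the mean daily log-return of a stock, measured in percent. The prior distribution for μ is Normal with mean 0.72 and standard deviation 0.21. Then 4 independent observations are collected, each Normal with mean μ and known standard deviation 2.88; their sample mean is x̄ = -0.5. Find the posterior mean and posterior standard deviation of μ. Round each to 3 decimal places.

Prior precision 1/τ₀² = 1/0.21² = 22.6757; data precision n/σ² = 4/2.88² = 0.482253.
Posterior precision = 22.6757 + 0.482253 = 23.1580, giving posterior SD = 1/√23.1580 = 0.208.
Posterior mean = (22.6757·0.72 + 0.482253·-0.5) / 23.1580 = 0.695.

Posterior mean ≈ 0.695; posterior SD ≈ 0.208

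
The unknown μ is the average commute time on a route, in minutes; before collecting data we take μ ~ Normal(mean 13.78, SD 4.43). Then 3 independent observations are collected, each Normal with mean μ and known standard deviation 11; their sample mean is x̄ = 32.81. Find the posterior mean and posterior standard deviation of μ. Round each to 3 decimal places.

Posterior mean ≈ 20.009; posterior SD ≈ 3.633

Prior precision 1/τ₀² = 1/4.43² = 0.0509557; data precision n/σ² = 3/11² = 0.0247934.
Posterior precision = 0.0509557 + 0.0247934 = 0.0757491, giving posterior SD = 1/√0.0757491 = 3.633.
Posterior mean = (0.0509557·13.78 + 0.0247934·32.81) / 0.0757491 = 20.009.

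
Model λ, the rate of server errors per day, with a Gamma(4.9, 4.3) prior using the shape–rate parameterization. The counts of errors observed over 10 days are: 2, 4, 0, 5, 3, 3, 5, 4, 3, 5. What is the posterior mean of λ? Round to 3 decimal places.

The Poisson likelihood adds the total count to the shape and the number of exposure periods to the rate. Here ∑xᵢ = 34 and n = 10, so shape 4.9→38.9 and rate 4.3→14.3.
Posterior mean = shape/rate = 38.9/14.3 = 2.720.

Posterior mean ≈ 2.720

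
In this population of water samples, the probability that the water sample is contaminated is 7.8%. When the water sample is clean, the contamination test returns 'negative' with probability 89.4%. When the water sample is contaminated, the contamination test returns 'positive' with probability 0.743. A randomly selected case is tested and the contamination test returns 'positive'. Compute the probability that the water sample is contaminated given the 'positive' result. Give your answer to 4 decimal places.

Write H for 'the water sample is contaminated'. Prior odds H:¬H = 0.078/0.922 = 0.084599. For the 'positive' outcome, the likelihood ratio is 0.743/0.106 = 7.0094.
Posterior odds = 0.084599 × 7.0094 = 0.59299, so P(H|E) = 0.59299/(1+0.59299) = 0.3722.

P(H | E) ≈ 0.3722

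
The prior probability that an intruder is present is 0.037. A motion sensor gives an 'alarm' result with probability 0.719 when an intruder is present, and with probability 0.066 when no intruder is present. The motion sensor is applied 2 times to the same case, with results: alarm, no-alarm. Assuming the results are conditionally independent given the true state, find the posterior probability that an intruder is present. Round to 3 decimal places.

With H the event that an intruder is present, the joint likelihood of the observed sequence is P(data|H) = 0.719·0.281 = 0.20204 and P(data|¬H) = 0.066·0.934 = 0.061644.
Bayes: P(H|data) = 0.037·0.20204 / (0.037·0.20204 + 0.963·0.061644) = 0.0074754/0.066839 = 0.1118.

Posterior P(H) ≈ 0.112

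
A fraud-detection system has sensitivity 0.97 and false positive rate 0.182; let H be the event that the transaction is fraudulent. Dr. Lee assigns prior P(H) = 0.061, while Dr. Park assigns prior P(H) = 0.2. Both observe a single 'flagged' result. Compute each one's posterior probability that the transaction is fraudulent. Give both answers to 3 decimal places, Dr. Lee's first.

Dr. Lee: 0.257; Dr. Park: 0.571

The likelihood ratio for a 'flagged' result is 0.97/0.182 = 5.3297.
Dr. Lee: prior odds 0.061/0.939 = 0.064963; posterior odds 0.34623; posterior probability 0.257.
Dr. Park: prior odds 0.2/0.8 = 0.25000; posterior odds 1.3324; posterior probability 0.571.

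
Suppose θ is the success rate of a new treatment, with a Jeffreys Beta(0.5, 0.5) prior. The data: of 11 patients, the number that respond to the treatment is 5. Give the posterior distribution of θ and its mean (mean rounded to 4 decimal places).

Observing 5 successes and 6 failures updates Beta(0.5, 0.5) by adding the success and failure counts to the two shape parameters: α = 0.5+5 = 5.5, β = 0.5+6 = 6.5.
E[θ | data] = 5.5/(5.5+6.5) = 0.4583.

Posterior: Beta(5.5, 6.5); mean ≈ 0.4583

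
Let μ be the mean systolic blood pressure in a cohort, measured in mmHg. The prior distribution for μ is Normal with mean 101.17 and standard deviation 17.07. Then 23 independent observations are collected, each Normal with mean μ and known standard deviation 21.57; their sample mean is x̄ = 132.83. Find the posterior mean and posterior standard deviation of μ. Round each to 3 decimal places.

Posterior mean ≈ 130.775; posterior SD ≈ 4.349

With known σ, the Normal prior is conjugate. Weight on the data is w = (n/σ²)/(n/σ² + 1/τ₀²) = 0.0494342/(0.0494342+0.00343189) = 0.93508.
Posterior mean = w·x̄ + (1−w)·μ₀ = 0.93508·132.83 + 0.064917·101.17 = 130.775. Posterior variance = 1/(0.0494342+0.00343189) = 18.9157, so SD = 4.349.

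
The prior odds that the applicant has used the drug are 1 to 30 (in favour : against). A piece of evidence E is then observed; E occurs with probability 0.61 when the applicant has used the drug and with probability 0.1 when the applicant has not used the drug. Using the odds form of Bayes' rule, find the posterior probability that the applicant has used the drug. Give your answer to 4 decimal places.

Posterior probability ≈ 0.1690

Prior odds = 1/30 = 0.033333.
Likelihood ratio for E = 0.61/0.1 = 6.1000.
Posterior odds = prior odds × LR = 0.20333.
Posterior probability = odds/(1+odds) = 0.20333/1.2033 = 0.1690.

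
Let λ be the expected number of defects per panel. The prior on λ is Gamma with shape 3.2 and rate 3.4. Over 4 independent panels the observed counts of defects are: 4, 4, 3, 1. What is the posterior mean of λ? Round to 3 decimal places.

Posterior mean ≈ 2.054

The Poisson likelihood adds the total count to the shape and the number of exposure periods to the rate. Here ∑xᵢ = 12 and n = 4, so shape 3.2→15.2 and rate 3.4→7.4.
Posterior mean = shape/rate = 15.2/7.4 = 2.054.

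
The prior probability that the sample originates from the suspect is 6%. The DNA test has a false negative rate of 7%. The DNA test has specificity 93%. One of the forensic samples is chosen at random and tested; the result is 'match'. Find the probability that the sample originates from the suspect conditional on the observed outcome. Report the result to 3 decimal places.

Write H for 'the sample originates from the suspect'. Prior odds H:¬H = 0.06/0.94 = 0.063830. For the 'match' outcome, the likelihood ratio is 0.93/0.07 = 13.286.
Posterior odds = 0.063830 × 13.286 = 0.84802, so P(H|E) = 0.84802/(1+0.84802) = 0.459.

P(H | E) ≈ 0.459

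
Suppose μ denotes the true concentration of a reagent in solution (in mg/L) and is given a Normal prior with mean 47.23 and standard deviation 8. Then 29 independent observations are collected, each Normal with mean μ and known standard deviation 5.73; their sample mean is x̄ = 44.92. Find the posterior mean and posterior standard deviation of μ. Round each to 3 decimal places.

Posterior mean ≈ 44.960; posterior SD ≈ 1.055

Prior precision 1/τ₀² = 1/8² = 0.0156250; data precision n/σ² = 29/5.73² = 0.883260.
Posterior precision = 0.0156250 + 0.883260 = 0.898885, giving posterior SD = 1/√0.898885 = 1.055.
Posterior mean = (0.0156250·47.23 + 0.883260·44.92) / 0.898885 = 44.960.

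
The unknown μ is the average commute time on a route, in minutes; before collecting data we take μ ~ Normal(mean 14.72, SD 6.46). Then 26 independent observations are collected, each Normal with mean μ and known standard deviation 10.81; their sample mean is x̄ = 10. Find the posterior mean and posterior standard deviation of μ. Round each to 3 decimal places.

With known σ, the Normal prior is conjugate. Weight on the data is w = (n/σ²)/(n/σ² + 1/τ₀²) = 0.222496/(0.222496+0.0239627) = 0.90277.
Posterior mean = w·x̄ + (1−w)·μ₀ = 0.90277·10 + 0.097228·14.72 = 10.459. Posterior variance = 1/(0.222496+0.0239627) = 4.05748, so SD = 2.014.

Posterior mean ≈ 10.459; posterior SD ≈ 2.014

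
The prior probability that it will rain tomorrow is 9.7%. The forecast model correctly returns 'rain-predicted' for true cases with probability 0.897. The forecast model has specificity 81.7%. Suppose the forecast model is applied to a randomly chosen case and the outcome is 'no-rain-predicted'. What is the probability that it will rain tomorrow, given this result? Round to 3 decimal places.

Let H be the event that it will rain tomorrow. P(H) = 0.097, so P(¬H) = 0.903. With E the 'no-rain-predicted' result, P(E|H) = 0.103 and P(E|¬H) = 0.817.
P(E) = 0.103·0.097 + 0.817·0.903 = 0.0099910 + 0.73775 = 0.74774.
By Bayes' theorem, P(H|E) = 0.0099910 / 0.74774 = 0.013.

P(H | E) ≈ 0.013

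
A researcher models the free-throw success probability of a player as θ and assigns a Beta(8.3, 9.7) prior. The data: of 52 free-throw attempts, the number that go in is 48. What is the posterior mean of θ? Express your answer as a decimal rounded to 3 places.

Observing 48 successes and 4 failures updates Beta(8.3, 9.7) by adding the success and failure counts to the two shape parameters: α = 8.3+48 = 56.3, β = 9.7+4 = 13.7.
E[θ | data] = 56.3/(56.3+13.7) = 0.804.

Posterior mean ≈ 0.804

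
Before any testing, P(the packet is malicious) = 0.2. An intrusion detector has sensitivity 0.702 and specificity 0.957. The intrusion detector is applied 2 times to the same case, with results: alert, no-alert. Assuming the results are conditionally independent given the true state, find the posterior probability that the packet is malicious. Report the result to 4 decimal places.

Posterior P(H) ≈ 0.5596

With H the event that the packet is malicious, the joint likelihood of the observed sequence is P(data|H) = 0.702·0.298 = 0.20920 and P(data|¬H) = 0.043·0.957 = 0.041151.
Bayes: P(H|data) = 0.2·0.20920 / (0.2·0.20920 + 0.8·0.041151) = 0.041839/0.074760 = 0.5596.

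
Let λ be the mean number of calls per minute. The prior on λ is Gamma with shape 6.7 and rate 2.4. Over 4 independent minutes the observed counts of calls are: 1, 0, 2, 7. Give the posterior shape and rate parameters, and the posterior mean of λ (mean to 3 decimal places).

Posterior: Gamma(shape=16.7, rate=6.4); mean ≈ 2.609

Total count ∑xᵢ = 10 over n = 4 minutes.
Gamma is conjugate to the Poisson likelihood: posterior is Gamma(shape = 6.7+10 = 16.7, rate = 2.4+4 = 6.4).
Posterior mean = shape/rate = 16.7/6.4 = 2.609.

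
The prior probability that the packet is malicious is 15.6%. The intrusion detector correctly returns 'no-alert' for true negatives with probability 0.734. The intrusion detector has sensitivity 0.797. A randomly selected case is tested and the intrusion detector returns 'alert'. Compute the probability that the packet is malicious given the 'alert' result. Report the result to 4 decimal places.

Write H for 'the packet is malicious'. Prior odds H:¬H = 0.156/0.844 = 0.18483. For the 'alert' outcome, the likelihood ratio is 0.797/0.266 = 2.9962.
Posterior odds = 0.18483 × 2.9962 = 0.55381, so P(H|E) = 0.55381/(1+0.55381) = 0.3564.

P(H | E) ≈ 0.3564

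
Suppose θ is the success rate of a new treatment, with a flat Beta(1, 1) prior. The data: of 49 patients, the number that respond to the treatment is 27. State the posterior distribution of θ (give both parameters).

Observing 27 successes and 22 failures updates Beta(1, 1) by adding the success and failure counts to the two shape parameters: α = 1+27 = 28, β = 1+22 = 23.

Posterior: Beta(28, 23)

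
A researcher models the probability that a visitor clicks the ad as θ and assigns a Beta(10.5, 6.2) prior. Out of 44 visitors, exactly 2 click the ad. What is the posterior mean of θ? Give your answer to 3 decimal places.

Posterior mean ≈ 0.206

The binomial likelihood is conjugate to the Beta prior: with 2 successes and 42 failures, the posterior is Beta(10.5+2, 6.2+42) = Beta(12.5, 48.2).
E[θ | data] = 12.5/(12.5+48.2) = 0.206.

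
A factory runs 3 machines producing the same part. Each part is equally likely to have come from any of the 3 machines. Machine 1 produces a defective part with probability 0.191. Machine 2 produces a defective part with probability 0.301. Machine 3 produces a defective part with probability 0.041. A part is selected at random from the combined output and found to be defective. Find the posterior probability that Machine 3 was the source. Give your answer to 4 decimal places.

Posterior probability ≈ 0.0769

Tabulate prior·likelihood by source: [1] prior 0.333333, lik 0.191, product 0.06367; [2] prior 0.333333, lik 0.301, product 0.1003; [3] prior 0.333333, lik 0.041, product 0.01367.
Normalizing constant = 0.17767; the posterior for Machine 3 is its product over the sum, 0.01367/0.17767 = 0.0769.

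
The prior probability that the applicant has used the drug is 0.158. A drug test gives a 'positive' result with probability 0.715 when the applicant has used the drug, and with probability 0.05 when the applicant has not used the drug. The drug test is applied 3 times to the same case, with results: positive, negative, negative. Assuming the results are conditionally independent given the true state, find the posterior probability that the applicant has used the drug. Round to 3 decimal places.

With H the event that the applicant has used the drug, the joint likelihood of the observed sequence is P(data|H) = 0.715·0.285·0.285 = 0.058076 and P(data|¬H) = 0.05·0.95·0.95 = 0.045125.
Bayes: P(H|data) = 0.158·0.058076 / (0.158·0.058076 + 0.842·0.045125) = 0.0091760/0.047171 = 0.1945.

Posterior P(H) ≈ 0.195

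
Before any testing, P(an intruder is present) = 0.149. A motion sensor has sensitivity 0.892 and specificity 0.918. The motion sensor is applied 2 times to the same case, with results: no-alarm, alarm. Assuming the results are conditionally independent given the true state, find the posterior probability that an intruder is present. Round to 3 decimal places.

Let H be the event that an intruder is present; start with P(H) = 0.149. P('alarm'|H) = 0.892, P('alarm'|¬H) = 0.082.
Update on result 1 ('no-alarm'): P(H) ← 0.108·0.1490 / (0.108·0.1490 + 0.918·0.8510) = 0.016092/0.79731 = 0.0202.
Update on result 2 ('alarm'): P(H) ← 0.892·0.0202 / (0.892·0.0202 + 0.082·0.9798) = 0.018003/0.098348 = 0.1831.

Posterior P(H) ≈ 0.183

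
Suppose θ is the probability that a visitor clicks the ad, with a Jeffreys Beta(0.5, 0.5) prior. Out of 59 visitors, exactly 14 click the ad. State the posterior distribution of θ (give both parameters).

Posterior: Beta(14.5, 45.5)

The binomial likelihood is conjugate to the Beta prior: with 14 successes and 45 failures, the posterior is Beta(0.5+14, 0.5+45) = Beta(14.5, 45.5).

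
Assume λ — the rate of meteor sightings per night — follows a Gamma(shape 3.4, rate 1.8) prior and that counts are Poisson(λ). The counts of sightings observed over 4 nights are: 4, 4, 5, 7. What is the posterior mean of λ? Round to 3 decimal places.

The Poisson likelihood adds the total count to the shape and the number of exposure periods to the rate. Here ∑xᵢ = 20 and n = 4, so shape 3.4→23.4 and rate 1.8→5.8.
Posterior mean = shape/rate = 23.4/5.8 = 4.034.

Posterior mean ≈ 4.034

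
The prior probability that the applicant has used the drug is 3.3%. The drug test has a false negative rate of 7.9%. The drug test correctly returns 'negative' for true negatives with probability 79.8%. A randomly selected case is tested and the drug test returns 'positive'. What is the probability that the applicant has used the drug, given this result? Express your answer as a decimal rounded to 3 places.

Let H be the event that the applicant has used the drug. P(H) = 0.033, so P(¬H) = 0.967. With E the 'positive' result, P(E|H) = 0.921 and P(E|¬H) = 0.202.
P(E) = 0.921·0.033 + 0.202·0.967 = 0.030393 + 0.19533 = 0.22573.
By Bayes' theorem, P(H|E) = 0.030393 / 0.22573 = 0.135.

P(H | E) ≈ 0.135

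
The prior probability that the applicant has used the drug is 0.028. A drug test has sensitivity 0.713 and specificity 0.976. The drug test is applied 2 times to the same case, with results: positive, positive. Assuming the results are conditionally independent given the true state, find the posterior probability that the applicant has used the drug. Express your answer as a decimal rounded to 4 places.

With H the event that the applicant has used the drug, the joint likelihood of the observed sequence is P(data|H) = 0.713·0.713 = 0.50837 and P(data|¬H) = 0.024·0.024 = 0.00057600.
Bayes: P(H|data) = 0.028·0.50837 / (0.028·0.50837 + 0.972·0.00057600) = 0.014234/0.014794 = 0.9622.

Posterior P(H) ≈ 0.9622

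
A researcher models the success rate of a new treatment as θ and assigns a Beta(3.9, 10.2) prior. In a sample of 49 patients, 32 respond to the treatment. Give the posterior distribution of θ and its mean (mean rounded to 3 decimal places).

The binomial likelihood is conjugate to the Beta prior: with 32 successes and 17 failures, the posterior is Beta(3.9+32, 10.2+17) = Beta(35.9, 27.2).
E[θ | data] = 35.9/(35.9+27.2) = 0.569.

Posterior: Beta(35.9, 27.2); mean ≈ 0.569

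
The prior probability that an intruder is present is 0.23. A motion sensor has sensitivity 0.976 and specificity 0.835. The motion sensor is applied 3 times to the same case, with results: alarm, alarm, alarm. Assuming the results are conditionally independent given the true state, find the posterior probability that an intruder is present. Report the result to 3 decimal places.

Posterior P(H) ≈ 0.984

Let H be the event that an intruder is present; start with P(H) = 0.23. P('alarm'|H) = 0.976, P('alarm'|¬H) = 0.165.
Update on result 1 ('alarm'): P(H) ← 0.976·0.2300 / (0.976·0.2300 + 0.165·0.7700) = 0.22448/0.35153 = 0.6386.
Update on result 2 ('alarm'): P(H) ← 0.976·0.6386 / (0.976·0.6386 + 0.165·0.3614) = 0.62325/0.68289 = 0.9127.
Update on result 3 ('alarm'): P(H) ← 0.976·0.9127 / (0.976·0.9127 + 0.165·0.0873) = 0.89077/0.90518 = 0.9841.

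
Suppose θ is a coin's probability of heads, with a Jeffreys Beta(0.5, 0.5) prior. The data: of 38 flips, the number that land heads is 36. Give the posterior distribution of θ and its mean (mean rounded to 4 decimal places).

Posterior: Beta(36.5, 2.5); mean ≈ 0.9359

The binomial likelihood is conjugate to the Beta prior: with 36 successes and 2 failures, the posterior is Beta(0.5+36, 0.5+2) = Beta(36.5, 2.5).
E[θ | data] = 36.5/(36.5+2.5) = 0.9359.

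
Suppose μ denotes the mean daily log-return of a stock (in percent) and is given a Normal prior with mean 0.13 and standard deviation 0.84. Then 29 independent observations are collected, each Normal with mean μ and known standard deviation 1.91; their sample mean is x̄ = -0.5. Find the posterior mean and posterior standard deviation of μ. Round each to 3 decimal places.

With known σ, the Normal prior is conjugate. Weight on the data is w = (n/σ²)/(n/σ² + 1/τ₀²) = 7.94934/(7.94934+1.41723) = 0.84869.
Posterior mean = w·x̄ + (1−w)·μ₀ = 0.84869·-0.5 + 0.15131·0.13 = -0.405. Posterior variance = 1/(7.94934+1.41723) = 0.106763, so SD = 0.327.

Posterior mean ≈ -0.405; posterior SD ≈ 0.327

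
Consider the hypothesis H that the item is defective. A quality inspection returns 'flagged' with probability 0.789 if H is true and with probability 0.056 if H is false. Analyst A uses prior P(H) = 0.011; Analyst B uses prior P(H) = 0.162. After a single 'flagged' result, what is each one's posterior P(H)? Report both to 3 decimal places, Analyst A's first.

Analyst A: 0.135; Analyst B: 0.731

P('+'|H) = 0.789, P('+'|¬H) = 0.056.
Analyst A: numerator 0.789·0.011 = 0.0086790; evidence = 0.0086790+0.056·0.989 = 0.064063; posterior = 0.135.
Analyst B: numerator 0.789·0.162 = 0.12782; evidence = 0.12782+0.056·0.838 = 0.17475; posterior = 0.731.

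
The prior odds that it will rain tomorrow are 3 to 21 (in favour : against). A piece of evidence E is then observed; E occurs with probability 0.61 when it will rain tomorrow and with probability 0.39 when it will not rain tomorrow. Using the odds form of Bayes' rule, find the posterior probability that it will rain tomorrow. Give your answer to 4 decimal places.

Prior odds = 3/21 = 0.14286.
Likelihood ratio for E = 0.61/0.39 = 1.5641.
Posterior odds = prior odds × LR = 0.22344.
Posterior probability = odds/(1+odds) = 0.22344/1.2234 = 0.1826.

Posterior probability ≈ 0.1826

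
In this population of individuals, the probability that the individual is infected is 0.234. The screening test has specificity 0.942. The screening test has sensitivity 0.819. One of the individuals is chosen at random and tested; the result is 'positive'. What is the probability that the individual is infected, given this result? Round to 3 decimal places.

P(H | E) ≈ 0.812

Let H be the event that the individual is infected. P(H) = 0.234, so P(¬H) = 0.766. With E the 'positive' result, P(E|H) = 0.819 and P(E|¬H) = 0.058.
P(E) = 0.819·0.234 + 0.058·0.766 = 0.19165 + 0.044428 = 0.23607.
By Bayes' theorem, P(H|E) = 0.19165 / 0.23607 = 0.812.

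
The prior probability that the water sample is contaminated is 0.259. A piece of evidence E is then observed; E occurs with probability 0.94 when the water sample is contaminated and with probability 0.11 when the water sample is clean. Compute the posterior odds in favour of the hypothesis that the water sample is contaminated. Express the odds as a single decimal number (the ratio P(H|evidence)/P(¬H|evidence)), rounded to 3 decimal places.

Prior odds = 0.259/(1−0.259) = 0.34953. In log-odds, ln(0.34953) = -1.0512.
Add log likelihood ratio: ln(8.5455) = 2.1454.
Posterior log-odds = 1.0942, so posterior odds = exp(1.0942) = 2.9869.

Posterior odds ≈ 2.987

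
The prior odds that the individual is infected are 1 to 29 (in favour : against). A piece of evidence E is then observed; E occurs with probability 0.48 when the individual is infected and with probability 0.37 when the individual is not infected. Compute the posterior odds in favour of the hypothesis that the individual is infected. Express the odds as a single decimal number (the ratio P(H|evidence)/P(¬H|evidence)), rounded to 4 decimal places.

Posterior odds ≈ 0.0447

Prior odds = 1/29 = 0.034483. In log-odds, ln(0.034483) = -3.3673.
Add log likelihood ratio: ln(1.2973) = 0.26028.
Posterior log-odds = -3.1070, so posterior odds = exp(-3.1070) = 0.044734.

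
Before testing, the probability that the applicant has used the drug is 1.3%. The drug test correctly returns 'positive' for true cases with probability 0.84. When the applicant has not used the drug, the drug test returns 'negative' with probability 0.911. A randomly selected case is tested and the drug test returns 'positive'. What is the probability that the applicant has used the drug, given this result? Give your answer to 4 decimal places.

P(H | E) ≈ 0.1106

Let H be the event that the applicant has used the drug. P(H) = 0.013, so P(¬H) = 0.987. With E the 'positive' result, P(E|H) = 0.84 and P(E|¬H) = 0.089.
P(E) = 0.84·0.013 + 0.089·0.987 = 0.010920 + 0.087843 = 0.098763.
By Bayes' theorem, P(H|E) = 0.010920 / 0.098763 = 0.1106.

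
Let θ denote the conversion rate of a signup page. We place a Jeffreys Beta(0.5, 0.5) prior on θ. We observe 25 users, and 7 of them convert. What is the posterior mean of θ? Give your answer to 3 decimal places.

Posterior mean ≈ 0.288

Observing 7 successes and 18 failures updates Beta(0.5, 0.5) by adding the success and failure counts to the two shape parameters: α = 0.5+7 = 7.5, β = 0.5+18 = 18.5.
E[θ | data] = 7.5/(7.5+18.5) = 0.288.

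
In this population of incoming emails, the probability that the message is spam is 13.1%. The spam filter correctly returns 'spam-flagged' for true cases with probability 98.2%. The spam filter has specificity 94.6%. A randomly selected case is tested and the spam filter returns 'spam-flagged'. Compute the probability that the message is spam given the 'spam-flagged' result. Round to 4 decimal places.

Write H for 'the message is spam'. Prior odds H:¬H = 0.131/0.869 = 0.15075. For the 'spam-flagged' outcome, the likelihood ratio is 0.982/0.054 = 18.185.
Posterior odds = 0.15075 × 18.185 = 2.7414, so P(H|E) = 2.7414/(1+2.7414) = 0.7327.

P(H | E) ≈ 0.7327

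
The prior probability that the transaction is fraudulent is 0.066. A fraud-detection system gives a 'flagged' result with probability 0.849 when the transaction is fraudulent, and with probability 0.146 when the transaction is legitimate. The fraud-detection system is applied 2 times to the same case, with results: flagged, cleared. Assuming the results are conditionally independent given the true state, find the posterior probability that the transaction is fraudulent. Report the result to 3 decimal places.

Posterior P(H) ≈ 0.068

With H the event that the transaction is fraudulent, the joint likelihood of the observed sequence is P(data|H) = 0.849·0.151 = 0.12820 and P(data|¬H) = 0.146·0.854 = 0.12468.
Bayes: P(H|data) = 0.066·0.12820 / (0.066·0.12820 + 0.934·0.12468) = 0.0084611/0.12492 = 0.0677.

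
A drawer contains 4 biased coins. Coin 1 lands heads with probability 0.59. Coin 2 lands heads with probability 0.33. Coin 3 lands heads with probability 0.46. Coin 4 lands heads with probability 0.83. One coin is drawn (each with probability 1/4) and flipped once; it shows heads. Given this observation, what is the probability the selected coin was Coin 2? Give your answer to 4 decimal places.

P(heads|C1) = 0.59; P(heads|C2) = 0.33; P(heads|C3) = 0.46; P(heads|C4) = 0.83.
Prior × likelihood for each source: 0.25·0.59=0.1475, 0.25·0.33=0.08250, 0.25·0.46=0.1150, 0.25·0.83=0.2075. Summing gives P(heads) = 0.55250.
P(Coin 2 | heads) = 0.08250 / 0.55250 = 0.1493.

Posterior probability ≈ 0.1493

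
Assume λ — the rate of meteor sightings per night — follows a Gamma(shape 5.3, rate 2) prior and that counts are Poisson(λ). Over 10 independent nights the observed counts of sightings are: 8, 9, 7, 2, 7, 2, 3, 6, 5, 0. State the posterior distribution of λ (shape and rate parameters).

Total count ∑xᵢ = 49 over n = 10 nights.
Gamma is conjugate to the Poisson likelihood: posterior is Gamma(shape = 5.3+49 = 54.3, rate = 2+10 = 12).

Posterior: Gamma(shape=54.3, rate=12)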